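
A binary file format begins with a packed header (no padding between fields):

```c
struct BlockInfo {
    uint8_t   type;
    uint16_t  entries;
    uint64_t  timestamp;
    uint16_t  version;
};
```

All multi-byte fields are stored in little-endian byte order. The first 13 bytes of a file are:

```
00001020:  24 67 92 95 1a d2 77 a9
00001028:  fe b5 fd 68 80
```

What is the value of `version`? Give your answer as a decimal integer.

`version` follows `type` (1 B), `entries` (2 B), `timestamp` (8 B), so it starts at offset 1 + 2 + 8 = 11 and occupies 2 bytes.
Bytes at offsets 11..12: 68 80.
In little-endian order the low byte comes first in memory.
Reassemble most-significant byte first: 80 68 → 0x8068.
0x8068 = 32872.

32872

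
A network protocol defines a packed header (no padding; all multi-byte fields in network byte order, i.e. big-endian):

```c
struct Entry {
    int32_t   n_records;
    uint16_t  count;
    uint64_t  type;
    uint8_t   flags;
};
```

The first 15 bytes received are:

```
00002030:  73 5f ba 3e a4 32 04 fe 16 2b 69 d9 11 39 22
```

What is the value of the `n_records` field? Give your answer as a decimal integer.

1935653438

`n_records` is the first field, at byte offset 0, occupying 4 bytes.
Bytes at offsets 0..3: 73 5F BA 3E.
In big-endian order the high byte comes first in memory.
The bytes are already most-significant first: 0x735FBA3E.
0x735FBA3E = 1935653438.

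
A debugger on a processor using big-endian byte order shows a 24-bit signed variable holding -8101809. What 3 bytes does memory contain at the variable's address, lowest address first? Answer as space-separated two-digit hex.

84 60 4F

Two's complement of -8101809 in 24 bits: 8101809 = 0x7B9FB1; invert → 0x84604E; add 1 → 0x84604F.
Split into bytes (most-significant first): 84 60 4F.
Big-endian stores the most-significant byte at the lowest address.
So the memory order matches the most-significant-first order: 84 60 4F.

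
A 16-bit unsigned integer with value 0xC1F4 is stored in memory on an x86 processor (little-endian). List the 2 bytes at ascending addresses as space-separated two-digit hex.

F4 C1

Split into bytes (most-significant first): C1 F4.
Little-endian: lowest address holds the least-significant byte.
So at ascending addresses the bytes are F4 C1.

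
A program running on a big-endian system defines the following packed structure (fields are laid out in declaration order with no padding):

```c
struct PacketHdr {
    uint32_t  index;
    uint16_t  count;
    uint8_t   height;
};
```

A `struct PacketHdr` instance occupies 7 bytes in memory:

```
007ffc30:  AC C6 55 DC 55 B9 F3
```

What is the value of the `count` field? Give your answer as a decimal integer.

21945

`count` follows `index` (4 bytes), so it starts at byte offset 4 and occupies 2 bytes.
Bytes at offsets 4..5: 55 B9.
In big-endian order the high byte comes first in memory.
The bytes are already most-significant first: 0x55B9.
0x55B9 = 21945.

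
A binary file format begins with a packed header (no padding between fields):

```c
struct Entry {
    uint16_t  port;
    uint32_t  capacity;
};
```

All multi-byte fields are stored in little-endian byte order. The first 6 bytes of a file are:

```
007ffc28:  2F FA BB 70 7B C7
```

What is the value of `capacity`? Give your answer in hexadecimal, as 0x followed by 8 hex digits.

`capacity` follows `port` (2 bytes), so it starts at byte offset 2 and occupies 4 bytes.
Bytes at offsets 2..5: BB 70 7B C7.
Little-endian: lowest address holds the least-significant byte.
Reassemble most-significant byte first: C7 7B 70 BB → 0xC77B70BB.

0xC77B70BB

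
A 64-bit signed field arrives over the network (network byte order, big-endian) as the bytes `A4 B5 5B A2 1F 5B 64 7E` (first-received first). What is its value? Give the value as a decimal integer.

Big-endian: lowest address holds the most-significant byte.
The bytes are already most-significant first: 0xA4B55BA21F5B647E.
Top bit is set, so as a signed 64-bit value this is 0xA4B55BA21F5B647E − 2^64 = -6578250928835828610.

-6578250928835828610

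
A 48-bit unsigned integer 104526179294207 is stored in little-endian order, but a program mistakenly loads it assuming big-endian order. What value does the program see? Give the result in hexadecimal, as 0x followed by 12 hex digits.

104526179294207 in 48-bit hexadecimal is 0x5F10E5C95BFF.
Stored little-endian, the bytes at ascending addresses are FF 5B C9 E5 10 5F.
Read back as big-endian, the last byte is least significant, giving 0xFF5BC9E5105F.

0xFF5BC9E5105F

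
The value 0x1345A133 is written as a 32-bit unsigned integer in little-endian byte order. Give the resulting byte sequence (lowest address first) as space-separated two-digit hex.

33 A1 45 13

Split into bytes (most-significant first): 13 45 A1 33.
Little-endian: lowest address holds the least-significant byte.
So at ascending addresses the bytes are 33 A1 45 13.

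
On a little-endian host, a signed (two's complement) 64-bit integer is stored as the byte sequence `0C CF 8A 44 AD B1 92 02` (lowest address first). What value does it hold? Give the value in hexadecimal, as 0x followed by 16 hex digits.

Little-endian stores the least-significant byte at the lowest address.
Reassemble most-significant byte first: 02 92 B1 AD 44 8A CF 0C → 0x0292B1AD448ACF0C.

0x0292B1AD448ACF0C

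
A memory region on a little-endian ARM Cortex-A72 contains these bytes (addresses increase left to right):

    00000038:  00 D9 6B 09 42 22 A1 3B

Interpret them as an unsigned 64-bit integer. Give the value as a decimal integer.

Little-endian: lowest address holds the least-significant byte.
Reassemble most-significant byte first: 3B A1 22 42 09 6B D9 00 → 0x3BA12242096BD900.
0x3BA12242096BD900 = 4296753186509412608.

4296753186509412608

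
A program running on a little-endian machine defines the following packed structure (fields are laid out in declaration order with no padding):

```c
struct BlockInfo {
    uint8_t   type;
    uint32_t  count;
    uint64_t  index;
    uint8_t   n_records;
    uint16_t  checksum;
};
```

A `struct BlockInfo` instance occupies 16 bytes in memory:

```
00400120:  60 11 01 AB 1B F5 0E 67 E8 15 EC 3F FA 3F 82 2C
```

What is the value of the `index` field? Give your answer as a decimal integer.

18032391011852291829

`index` follows `type` (1 B), `count` (4 B), so it starts at offset 1 + 4 = 5 and occupies 8 bytes.
Bytes at offsets 5..12: F5 0E 67 E8 15 EC 3F FA.
Little-endian stores the least-significant byte at the lowest address.
Reassemble most-significant byte first: FA 3F EC 15 E8 67 0E F5 → 0xFA3FEC15E8670EF5.
0xFA3FEC15E8670EF5 = 18032391011852291829.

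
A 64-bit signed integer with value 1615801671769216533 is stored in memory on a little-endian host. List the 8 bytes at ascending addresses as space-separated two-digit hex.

15 56 49 41 0F 7B 6C 16

1615801671769216533 in hexadecimal, padded to 64 bits, is 0x166C7B0F41495615.
Split into bytes (most-significant first): 16 6C 7B 0F 41 49 56 15.
Little-endian stores the least-significant byte at the lowest address.
So at ascending addresses the bytes are 15 56 49 41 0F 7B 6C 16.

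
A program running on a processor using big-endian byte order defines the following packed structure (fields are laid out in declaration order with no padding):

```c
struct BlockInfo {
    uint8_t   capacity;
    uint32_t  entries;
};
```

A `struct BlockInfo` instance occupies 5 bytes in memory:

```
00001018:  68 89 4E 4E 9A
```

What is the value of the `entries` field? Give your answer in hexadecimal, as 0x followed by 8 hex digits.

`entries` follows `capacity` (1 byte), so it starts at byte offset 1 and occupies 4 bytes.
Bytes at offsets 1..4: 89 4E 4E 9A.
In big-endian order the high byte comes first in memory.
The bytes are already most-significant first: 0x894E4E9A.

0x894E4E9A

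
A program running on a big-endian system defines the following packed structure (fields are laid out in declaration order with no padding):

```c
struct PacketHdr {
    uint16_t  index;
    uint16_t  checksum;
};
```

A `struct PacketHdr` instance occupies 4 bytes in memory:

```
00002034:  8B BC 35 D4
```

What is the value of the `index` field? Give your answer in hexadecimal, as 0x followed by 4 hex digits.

0x8BBC

`index` is the first field, at byte offset 0, occupying 2 bytes.
Bytes at offsets 0..1: 8B BC.
Big-endian stores the most-significant byte at the lowest address.
The bytes are already most-significant first: 0x8BBC.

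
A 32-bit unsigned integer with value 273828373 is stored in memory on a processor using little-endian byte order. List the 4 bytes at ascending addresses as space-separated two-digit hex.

273828373 in hexadecimal, padded to 32 bits, is 0x10524A15.
Split into bytes (most-significant first): 10 52 4A 15.
Little-endian: lowest address holds the least-significant byte.
So at ascending addresses the bytes are 15 4A 52 10.

15 4A 52 10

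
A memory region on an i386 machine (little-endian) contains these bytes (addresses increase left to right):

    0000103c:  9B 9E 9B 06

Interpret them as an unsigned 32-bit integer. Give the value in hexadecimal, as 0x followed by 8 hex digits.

Little-endian stores the least-significant byte at the lowest address.
Reassemble most-significant byte first: 06 9B 9E 9B → 0x069B9E9B.

0x069B9E9B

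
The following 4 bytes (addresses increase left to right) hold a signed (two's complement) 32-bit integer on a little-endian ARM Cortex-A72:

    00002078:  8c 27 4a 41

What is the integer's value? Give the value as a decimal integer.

In little-endian order the low byte comes first in memory.
Reassemble most-significant byte first: 41 4A 27 8C → 0x414A278C.
0x414A278C = 1095378828.

1095378828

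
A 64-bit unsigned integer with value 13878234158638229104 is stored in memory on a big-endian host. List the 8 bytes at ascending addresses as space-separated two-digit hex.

C0 99 64 6F EF 52 E6 70

13878234158638229104 in hexadecimal, padded to 64 bits, is 0xC099646FEF52E670.
Split into bytes (most-significant first): C0 99 64 6F EF 52 E6 70.
Big-endian: lowest address holds the most-significant byte.
So the memory order matches the most-significant-first order: C0 99 64 6F EF 52 E6 70.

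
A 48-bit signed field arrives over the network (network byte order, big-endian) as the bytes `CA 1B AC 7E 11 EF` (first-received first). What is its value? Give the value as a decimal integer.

-59254769839633

Big-endian stores the most-significant byte at the lowest address.
The bytes are already most-significant first: 0xCA1BAC7E11EF.
Top bit is set, so as a signed 48-bit value this is 0xCA1BAC7E11EF − 2^48 = -59254769839633.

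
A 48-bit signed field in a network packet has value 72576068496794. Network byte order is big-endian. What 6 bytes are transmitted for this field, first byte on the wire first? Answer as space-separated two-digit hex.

42 01 EE C8 2D 9A

72576068496794 in hexadecimal, padded to 48 bits, is 0x4201EEC82D9A.
Split into bytes (most-significant first): 42 01 EE C8 2D 9A.
Big-endian: lowest address holds the most-significant byte.
So the memory order matches the most-significant-first order: 42 01 EE C8 2D 9A.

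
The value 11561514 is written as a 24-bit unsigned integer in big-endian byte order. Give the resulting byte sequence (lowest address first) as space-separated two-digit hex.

11561514 in hexadecimal, padded to 24 bits, is 0xB06A2A.
Split into bytes (most-significant first): B0 6A 2A.
Big-endian: lowest address holds the most-significant byte.
So the memory order matches the most-significant-first order: B0 6A 2A.

B0 6A 2A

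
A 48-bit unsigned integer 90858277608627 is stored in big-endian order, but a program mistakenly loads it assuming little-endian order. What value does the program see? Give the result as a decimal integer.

197484149711442

90858277608627 in 48-bit hexadecimal is 0x52A2975C9CB3.
Stored big-endian, the bytes at ascending addresses are 52 A2 97 5C 9C B3.
Read back as little-endian, the first byte is least significant, giving 0xB39C5C97A252.
0xB39C5C97A252 = 197484149711442.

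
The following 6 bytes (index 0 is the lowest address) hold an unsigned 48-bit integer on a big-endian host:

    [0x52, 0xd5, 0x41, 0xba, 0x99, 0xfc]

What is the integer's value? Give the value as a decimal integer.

Big-endian: lowest address holds the most-significant byte.
The bytes are already most-significant first: 0x52D541BA99FC.
0x52D541BA99FC = 91075884259836.

91075884259836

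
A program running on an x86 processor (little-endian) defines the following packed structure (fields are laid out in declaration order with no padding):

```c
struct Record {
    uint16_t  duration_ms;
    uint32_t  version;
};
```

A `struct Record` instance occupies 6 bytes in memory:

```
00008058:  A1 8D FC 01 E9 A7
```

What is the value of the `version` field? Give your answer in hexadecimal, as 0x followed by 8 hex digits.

0xA7E901FC

`version` follows `duration_ms` (2 bytes), so it starts at byte offset 2 and occupies 4 bytes.
Bytes at offsets 2..5: FC 01 E9 A7.
Little-endian stores the least-significant byte at the lowest address.
Reassemble most-significant byte first: A7 E9 01 FC → 0xA7E901FC.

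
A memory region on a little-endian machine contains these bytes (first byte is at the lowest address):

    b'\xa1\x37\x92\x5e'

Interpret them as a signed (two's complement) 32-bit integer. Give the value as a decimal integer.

1586640801

In little-endian order the low byte comes first in memory.
Reassemble most-significant byte first: 5E 92 37 A1 → 0x5E9237A1.
0x5E9237A1 = 1586640801.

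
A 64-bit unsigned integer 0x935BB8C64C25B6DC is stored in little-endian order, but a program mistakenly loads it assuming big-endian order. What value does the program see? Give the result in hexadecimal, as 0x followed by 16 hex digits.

0xDCB6254CC6B85B93

Stored little-endian, the bytes at ascending addresses are DC B6 25 4C C6 B8 5B 93.
Read back as big-endian, the last byte is least significant, giving 0xDCB6254CC6B85B93.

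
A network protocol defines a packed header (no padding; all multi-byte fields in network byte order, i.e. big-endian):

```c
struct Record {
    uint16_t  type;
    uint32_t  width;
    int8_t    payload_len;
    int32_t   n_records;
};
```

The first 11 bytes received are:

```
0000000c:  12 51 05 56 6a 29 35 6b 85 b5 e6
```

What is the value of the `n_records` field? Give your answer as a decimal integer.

1803924966

`n_records` follows `type` (2 B), `width` (4 B), `payload_len` (1 B), so it starts at offset 2 + 4 + 1 = 7 and occupies 4 bytes.
Bytes at offsets 7..10: 6B 85 B5 E6.
Big-endian stores the most-significant byte at the lowest address.
The bytes are already most-significant first: 0x6B85B5E6.
0x6B85B5E6 = 1803924966.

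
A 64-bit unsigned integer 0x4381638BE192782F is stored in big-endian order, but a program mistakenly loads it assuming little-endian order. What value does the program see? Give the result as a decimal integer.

Stored big-endian, the bytes at ascending addresses are 43 81 63 8B E1 92 78 2F.
Read back as little-endian, the first byte is least significant, giving 0x2F7892E18B638143.
0x2F7892E18B638143 = 3420645414391742787.

3420645414391742787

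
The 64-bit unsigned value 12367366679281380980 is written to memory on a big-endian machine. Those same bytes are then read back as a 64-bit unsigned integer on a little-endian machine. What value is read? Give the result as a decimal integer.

8407817247551562155

12367366679281380980 in 64-bit hexadecimal is 0xABA1B6783D91AE74.
Stored big-endian, the bytes at ascending addresses are AB A1 B6 78 3D 91 AE 74.
Read back as little-endian, the first byte is least significant, giving 0x74AE913D78B6A1AB.
0x74AE913D78B6A1AB = 8407817247551562155.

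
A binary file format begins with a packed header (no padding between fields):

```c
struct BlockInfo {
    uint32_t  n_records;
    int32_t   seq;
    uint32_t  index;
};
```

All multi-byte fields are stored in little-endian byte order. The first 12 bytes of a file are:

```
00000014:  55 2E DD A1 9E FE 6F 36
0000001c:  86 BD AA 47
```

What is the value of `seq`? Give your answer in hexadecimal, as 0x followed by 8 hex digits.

`seq` follows `n_records` (4 bytes), so it starts at byte offset 4 and occupies 4 bytes.
Bytes at offsets 4..7: 9E FE 6F 36.
In little-endian order the low byte comes first in memory.
Reassemble most-significant byte first: 36 6F FE 9E → 0x366FFE9E.

0x366FFE9E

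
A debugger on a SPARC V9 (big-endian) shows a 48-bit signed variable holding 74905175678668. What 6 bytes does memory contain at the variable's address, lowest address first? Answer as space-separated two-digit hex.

44 20 38 63 5E CC

74905175678668 in hexadecimal, padded to 48 bits, is 0x442038635ECC.
Split into bytes (most-significant first): 44 20 38 63 5E CC.
Big-endian: lowest address holds the most-significant byte.
So the memory order matches the most-significant-first order: 44 20 38 63 5E CC.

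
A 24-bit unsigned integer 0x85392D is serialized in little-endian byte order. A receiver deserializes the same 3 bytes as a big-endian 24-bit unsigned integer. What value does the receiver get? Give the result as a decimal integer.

Stored little-endian, the bytes at ascending addresses are 2D 39 85.
Read back as big-endian, the last byte is least significant, giving 0x2D3985.
0x2D3985 = 2963845.

2963845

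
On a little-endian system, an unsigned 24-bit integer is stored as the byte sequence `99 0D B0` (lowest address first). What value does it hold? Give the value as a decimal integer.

In little-endian order the low byte comes first in memory.
Reassemble most-significant byte first: B0 0D 99 → 0xB00D99.
0xB00D99 = 11537817.

11537817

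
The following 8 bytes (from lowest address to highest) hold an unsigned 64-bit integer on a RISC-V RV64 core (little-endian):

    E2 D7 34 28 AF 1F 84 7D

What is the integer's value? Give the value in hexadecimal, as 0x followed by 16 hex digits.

0x7D841FAF2834D7E2

Little-endian: lowest address holds the least-significant byte.
Reassemble most-significant byte first: 7D 84 1F AF 28 34 D7 E2 → 0x7D841FAF2834D7E2.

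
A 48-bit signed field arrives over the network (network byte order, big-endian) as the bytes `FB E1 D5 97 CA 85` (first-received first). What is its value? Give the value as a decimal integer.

Big-endian stores the most-significant byte at the lowest address.
The bytes are already most-significant first: 0xFBE1D597CA85.
Top bit is set, so as a signed 48-bit value this is 0xFBE1D597CA85 − 2^48 = -4527607002491.

-4527607002491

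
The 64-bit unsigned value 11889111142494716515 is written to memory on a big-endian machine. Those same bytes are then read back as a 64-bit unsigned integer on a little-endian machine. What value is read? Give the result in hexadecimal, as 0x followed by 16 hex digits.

11889111142494716515 in 64-bit hexadecimal is 0xA4FE9B97C7894263.
Stored big-endian, the bytes at ascending addresses are A4 FE 9B 97 C7 89 42 63.
Read back as little-endian, the first byte is least significant, giving 0x634289C7979BFEA4.

0x634289C7979BFEA4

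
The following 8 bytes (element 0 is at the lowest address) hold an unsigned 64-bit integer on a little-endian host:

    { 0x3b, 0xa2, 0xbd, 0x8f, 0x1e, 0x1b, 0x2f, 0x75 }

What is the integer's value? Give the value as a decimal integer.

Little-endian: lowest address holds the least-significant byte.
Reassemble most-significant byte first: 75 2F 1B 1E 8F BD A2 3B → 0x752F1B1E8FBDA23B.
0x752F1B1E8FBDA23B = 8443997644417507899.

8443997644417507899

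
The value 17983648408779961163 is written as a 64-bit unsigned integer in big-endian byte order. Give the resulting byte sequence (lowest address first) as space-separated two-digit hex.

F9 92 C0 F2 42 D9 33 4B

17983648408779961163 in hexadecimal, padded to 64 bits, is 0xF992C0F242D9334B.
Split into bytes (most-significant first): F9 92 C0 F2 42 D9 33 4B.
Big-endian: lowest address holds the most-significant byte.
So the memory order matches the most-significant-first order: F9 92 C0 F2 42 D9 33 4B.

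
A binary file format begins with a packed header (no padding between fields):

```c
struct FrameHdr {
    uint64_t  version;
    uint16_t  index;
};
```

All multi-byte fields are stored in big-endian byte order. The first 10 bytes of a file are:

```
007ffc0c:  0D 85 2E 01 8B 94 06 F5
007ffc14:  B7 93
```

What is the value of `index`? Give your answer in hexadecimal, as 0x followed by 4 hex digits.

`index` follows `version` (8 bytes), so it starts at byte offset 8 and occupies 2 bytes.
Bytes at offsets 8..9: B7 93.
In big-endian order the high byte comes first in memory.
The bytes are already most-significant first: 0xB793.

0xB793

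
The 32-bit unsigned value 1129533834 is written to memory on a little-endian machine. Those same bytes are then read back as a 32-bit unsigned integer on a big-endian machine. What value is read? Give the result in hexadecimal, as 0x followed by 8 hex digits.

0x8A515343

1129533834 in 32-bit hexadecimal is 0x4353518A.
Stored little-endian, the bytes at ascending addresses are 8A 51 53 43.
Read back as big-endian, the last byte is least significant, giving 0x8A515343.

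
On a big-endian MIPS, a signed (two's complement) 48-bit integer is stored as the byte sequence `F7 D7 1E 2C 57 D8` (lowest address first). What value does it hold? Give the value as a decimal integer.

-8971680458792

Big-endian stores the most-significant byte at the lowest address.
The bytes are already most-significant first: 0xF7D71E2C57D8.
Top bit is set, so as a signed 48-bit value this is 0xF7D71E2C57D8 − 2^48 = -8971680458792.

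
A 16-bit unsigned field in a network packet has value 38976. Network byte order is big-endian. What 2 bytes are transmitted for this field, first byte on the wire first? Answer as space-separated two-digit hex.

38976 in hexadecimal, padded to 16 bits, is 0x9840.
Split into bytes (most-significant first): 98 40.
Big-endian stores the most-significant byte at the lowest address.
So the memory order matches the most-significant-first order: 98 40.

98 40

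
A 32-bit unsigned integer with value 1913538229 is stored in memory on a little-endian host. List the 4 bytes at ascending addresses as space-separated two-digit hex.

B5 46 0E 72

1913538229 in hexadecimal, padded to 32 bits, is 0x720E46B5.
Split into bytes (most-significant first): 72 0E 46 B5.
In little-endian order the low byte comes first in memory.
So at ascending addresses the bytes are B5 46 0E 72.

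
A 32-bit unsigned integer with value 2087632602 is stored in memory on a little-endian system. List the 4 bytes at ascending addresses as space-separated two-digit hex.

DA BE 6E 7C

2087632602 in hexadecimal, padded to 32 bits, is 0x7C6EBEDA.
Split into bytes (most-significant first): 7C 6E BE DA.
Little-endian: lowest address holds the least-significant byte.
So at ascending addresses the bytes are DA BE 6E 7C.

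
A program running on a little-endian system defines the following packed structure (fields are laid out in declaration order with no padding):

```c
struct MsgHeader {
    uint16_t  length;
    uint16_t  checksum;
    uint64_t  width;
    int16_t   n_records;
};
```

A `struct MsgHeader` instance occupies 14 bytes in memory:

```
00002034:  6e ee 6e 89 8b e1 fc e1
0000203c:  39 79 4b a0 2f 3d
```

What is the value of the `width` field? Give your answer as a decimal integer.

11550458958833312139

`width` follows `length` (2 B), `checksum` (2 B), so it starts at offset 2 + 2 = 4 and occupies 8 bytes.
Bytes at offsets 4..11: 8B E1 FC E1 39 79 4B A0.
In little-endian order the low byte comes first in memory.
Reassemble most-significant byte first: A0 4B 79 39 E1 FC E1 8B → 0xA04B7939E1FCE18B.
0xA04B7939E1FCE18B = 11550458958833312139.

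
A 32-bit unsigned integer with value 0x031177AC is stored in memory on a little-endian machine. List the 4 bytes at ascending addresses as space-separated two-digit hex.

AC 77 11 03

Split into bytes (most-significant first): 03 11 77 AC.
Little-endian stores the least-significant byte at the lowest address.
So at ascending addresses the bytes are AC 77 11 03.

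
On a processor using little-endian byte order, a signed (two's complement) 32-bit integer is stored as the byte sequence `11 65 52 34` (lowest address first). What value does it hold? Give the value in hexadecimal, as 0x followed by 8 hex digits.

In little-endian order the low byte comes first in memory.
Reassemble most-significant byte first: 34 52 65 11 → 0x34526511.

0x34526511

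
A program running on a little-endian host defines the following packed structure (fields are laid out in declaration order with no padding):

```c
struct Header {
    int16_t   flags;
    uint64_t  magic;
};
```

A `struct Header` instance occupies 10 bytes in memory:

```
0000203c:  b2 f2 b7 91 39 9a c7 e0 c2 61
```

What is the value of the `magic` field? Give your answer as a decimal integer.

`magic` follows `flags` (2 bytes), so it starts at byte offset 2 and occupies 8 bytes.
Bytes at offsets 2..9: B7 91 39 9A C7 E0 C2 61.
Little-endian: lowest address holds the least-significant byte.
Reassemble most-significant byte first: 61 C2 E0 C7 9A 39 91 B7 → 0x61C2E0C79A3991B7.
0x61C2E0C79A3991B7 = 7044439915051454903.

7044439915051454903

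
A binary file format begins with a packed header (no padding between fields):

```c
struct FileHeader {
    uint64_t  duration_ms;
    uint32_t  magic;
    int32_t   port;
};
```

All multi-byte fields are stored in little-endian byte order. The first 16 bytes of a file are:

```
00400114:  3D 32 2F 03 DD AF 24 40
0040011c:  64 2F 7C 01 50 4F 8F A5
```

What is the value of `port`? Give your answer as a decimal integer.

`port` follows `duration_ms` (8 B), `magic` (4 B), so it starts at offset 8 + 4 = 12 and occupies 4 bytes.
Bytes at offsets 12..15: 50 4F 8F A5.
In little-endian order the low byte comes first in memory.
Reassemble most-significant byte first: A5 8F 4F 50 → 0xA58F4F50.
Top bit is set, so as a signed 32-bit value this is 0xA58F4F50 − 2^32 = -1517334704.

-1517334704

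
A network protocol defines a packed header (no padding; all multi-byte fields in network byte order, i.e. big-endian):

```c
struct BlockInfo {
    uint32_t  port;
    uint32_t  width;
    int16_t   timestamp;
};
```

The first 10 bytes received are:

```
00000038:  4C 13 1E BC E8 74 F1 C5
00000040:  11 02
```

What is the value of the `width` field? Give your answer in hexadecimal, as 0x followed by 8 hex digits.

0xE874F1C5

`width` follows `port` (4 bytes), so it starts at byte offset 4 and occupies 4 bytes.
Bytes at offsets 4..7: E8 74 F1 C5.
In big-endian order the high byte comes first in memory.
The bytes are already most-significant first: 0xE874F1C5.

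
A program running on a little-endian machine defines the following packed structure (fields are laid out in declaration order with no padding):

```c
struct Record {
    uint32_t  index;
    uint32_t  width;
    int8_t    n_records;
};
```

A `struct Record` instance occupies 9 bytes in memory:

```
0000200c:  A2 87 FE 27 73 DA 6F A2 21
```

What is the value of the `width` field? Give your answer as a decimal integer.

2725239411

`width` follows `index` (4 bytes), so it starts at byte offset 4 and occupies 4 bytes.
Bytes at offsets 4..7: 73 DA 6F A2.
Little-endian stores the least-significant byte at the lowest address.
Reassemble most-significant byte first: A2 6F DA 73 → 0xA26FDA73.
0xA26FDA73 = 2725239411.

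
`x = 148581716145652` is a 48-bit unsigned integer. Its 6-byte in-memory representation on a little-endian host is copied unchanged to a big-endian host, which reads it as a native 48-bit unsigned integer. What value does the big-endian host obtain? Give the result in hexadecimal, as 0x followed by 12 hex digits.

148581716145652 in 48-bit hexadecimal is 0x8722606935F4.
Stored little-endian, the bytes at ascending addresses are F4 35 69 60 22 87.
Read back as big-endian, the last byte is least significant, giving 0xF43569602287.

0xF43569602287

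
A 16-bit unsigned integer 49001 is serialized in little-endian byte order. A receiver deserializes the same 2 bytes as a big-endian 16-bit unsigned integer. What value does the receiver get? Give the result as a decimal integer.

49001 in 16-bit hexadecimal is 0xBF69.
Stored little-endian, the bytes at ascending addresses are 69 BF.
Read back as big-endian, the last byte is least significant, giving 0x69BF.
0x69BF = 27071.

27071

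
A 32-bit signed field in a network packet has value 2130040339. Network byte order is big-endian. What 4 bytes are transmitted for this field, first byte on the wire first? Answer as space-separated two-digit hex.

2130040339 in hexadecimal, padded to 32 bits, is 0x7EF5D613.
Split into bytes (most-significant first): 7E F5 D6 13.
Big-endian stores the most-significant byte at the lowest address.
So the memory order matches the most-significant-first order: 7E F5 D6 13.

7E F5 D6 13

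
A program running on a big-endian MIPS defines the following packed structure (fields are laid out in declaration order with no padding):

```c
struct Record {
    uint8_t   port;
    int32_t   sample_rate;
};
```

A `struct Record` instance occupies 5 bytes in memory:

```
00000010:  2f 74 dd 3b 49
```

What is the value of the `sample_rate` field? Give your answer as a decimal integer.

`sample_rate` follows `port` (1 byte), so it starts at byte offset 1 and occupies 4 bytes.
Bytes at offsets 1..4: 74 DD 3B 49.
Big-endian stores the most-significant byte at the lowest address.
The bytes are already most-significant first: 0x74DD3B49.
0x74DD3B49 = 1960655689.

1960655689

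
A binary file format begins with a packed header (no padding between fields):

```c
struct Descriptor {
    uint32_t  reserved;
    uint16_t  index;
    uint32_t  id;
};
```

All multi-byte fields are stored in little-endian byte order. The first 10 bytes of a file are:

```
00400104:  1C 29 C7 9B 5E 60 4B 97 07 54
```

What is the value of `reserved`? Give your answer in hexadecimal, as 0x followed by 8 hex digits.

0x9BC7291C

`reserved` is the first field, at byte offset 0, occupying 4 bytes.
Bytes at offsets 0..3: 1C 29 C7 9B.
Little-endian stores the least-significant byte at the lowest address.
Reassemble most-significant byte first: 9B C7 29 1C → 0x9BC7291C.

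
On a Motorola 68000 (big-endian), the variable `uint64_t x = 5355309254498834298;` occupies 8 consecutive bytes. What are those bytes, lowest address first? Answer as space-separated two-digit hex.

4A 51 E1 64 B0 C3 D7 7A

5355309254498834298 in hexadecimal, padded to 64 bits, is 0x4A51E164B0C3D77A.
Split into bytes (most-significant first): 4A 51 E1 64 B0 C3 D7 7A.
Big-endian stores the most-significant byte at the lowest address.
So the memory order matches the most-significant-first order: 4A 51 E1 64 B0 C3 D7 7A.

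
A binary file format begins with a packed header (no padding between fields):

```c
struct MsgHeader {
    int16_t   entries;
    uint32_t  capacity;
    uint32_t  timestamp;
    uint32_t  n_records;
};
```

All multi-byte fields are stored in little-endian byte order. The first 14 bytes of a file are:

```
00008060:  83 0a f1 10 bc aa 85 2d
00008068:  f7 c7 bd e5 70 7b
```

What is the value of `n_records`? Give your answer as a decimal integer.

`n_records` follows `entries` (2 B), `capacity` (4 B), `timestamp` (4 B), so it starts at offset 2 + 4 + 4 = 10 and occupies 4 bytes.
Bytes at offsets 10..13: BD E5 70 7B.
In little-endian order the low byte comes first in memory.
Reassemble most-significant byte first: 7B 70 E5 BD → 0x7B70E5BD.
0x7B70E5BD = 2070996413.

2070996413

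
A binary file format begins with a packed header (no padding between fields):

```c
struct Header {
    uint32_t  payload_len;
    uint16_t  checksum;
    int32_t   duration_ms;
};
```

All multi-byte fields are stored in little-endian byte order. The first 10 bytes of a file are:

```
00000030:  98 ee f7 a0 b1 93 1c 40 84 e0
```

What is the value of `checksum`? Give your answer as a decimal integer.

`checksum` follows `payload_len` (4 bytes), so it starts at byte offset 4 and occupies 2 bytes.
Bytes at offsets 4..5: B1 93.
Little-endian: lowest address holds the least-significant byte.
Reassemble most-significant byte first: 93 B1 → 0x93B1.
0x93B1 = 37809.

37809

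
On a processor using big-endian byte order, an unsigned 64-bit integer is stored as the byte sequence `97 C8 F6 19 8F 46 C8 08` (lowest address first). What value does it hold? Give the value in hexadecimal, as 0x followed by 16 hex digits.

0x97C8F6198F46C808

In big-endian order the high byte comes first in memory.
The bytes are already most-significant first: 0x97C8F6198F46C808.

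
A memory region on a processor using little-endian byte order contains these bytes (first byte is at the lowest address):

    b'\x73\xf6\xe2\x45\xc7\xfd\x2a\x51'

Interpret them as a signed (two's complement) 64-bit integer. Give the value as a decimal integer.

In little-endian order the low byte comes first in memory.
Reassemble most-significant byte first: 51 2A FD C7 45 E2 F6 73 → 0x512AFDC745E2F673.
0x512AFDC745E2F673 = 5848766098406831731.

5848766098406831731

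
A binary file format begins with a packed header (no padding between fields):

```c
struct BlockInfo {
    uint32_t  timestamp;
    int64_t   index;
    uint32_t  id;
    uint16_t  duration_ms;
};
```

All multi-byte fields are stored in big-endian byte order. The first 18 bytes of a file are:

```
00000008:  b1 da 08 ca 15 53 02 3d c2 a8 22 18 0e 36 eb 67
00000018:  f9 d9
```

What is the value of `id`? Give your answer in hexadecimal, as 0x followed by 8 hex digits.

0x0E36EB67

`id` follows `timestamp` (4 B), `index` (8 B), so it starts at offset 4 + 8 = 12 and occupies 4 bytes.
Bytes at offsets 12..15: 0E 36 EB 67.
Big-endian stores the most-significant byte at the lowest address.
The bytes are already most-significant first: 0x0E36EB67.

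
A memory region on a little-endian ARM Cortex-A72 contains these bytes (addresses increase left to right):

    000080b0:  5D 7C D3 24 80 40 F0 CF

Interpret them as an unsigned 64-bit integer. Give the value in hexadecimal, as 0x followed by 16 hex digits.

0xCFF0408024D37C5D

Little-endian stores the least-significant byte at the lowest address.
Reassemble most-significant byte first: CF F0 40 80 24 D3 7C 5D → 0xCFF0408024D37C5D.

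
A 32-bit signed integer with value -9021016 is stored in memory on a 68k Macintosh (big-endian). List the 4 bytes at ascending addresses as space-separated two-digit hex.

FF 76 59 A8

Two's complement of -9021016 in 32 bits: 9021016 = 0x0089A658; invert → 0xFF7659A7; add 1 → 0xFF7659A8.
Split into bytes (most-significant first): FF 76 59 A8.
Big-endian stores the most-significant byte at the lowest address.
So the memory order matches the most-significant-first order: FF 76 59 A8.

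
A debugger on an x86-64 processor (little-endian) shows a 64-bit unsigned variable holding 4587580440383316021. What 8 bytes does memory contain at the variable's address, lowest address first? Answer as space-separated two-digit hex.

35 E0 93 BF 1A 5C AA 3F

4587580440383316021 in hexadecimal, padded to 64 bits, is 0x3FAA5C1ABF93E035.
Split into bytes (most-significant first): 3F AA 5C 1A BF 93 E0 35.
Little-endian: lowest address holds the least-significant byte.
So at ascending addresses the bytes are 35 E0 93 BF 1A 5C AA 3F.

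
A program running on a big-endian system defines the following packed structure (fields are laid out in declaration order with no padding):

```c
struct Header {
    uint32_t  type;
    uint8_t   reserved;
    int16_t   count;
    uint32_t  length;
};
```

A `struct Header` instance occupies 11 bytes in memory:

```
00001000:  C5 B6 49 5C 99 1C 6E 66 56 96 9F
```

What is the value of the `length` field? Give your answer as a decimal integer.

`length` follows `type` (4 B), `reserved` (1 B), `count` (2 B), so it starts at offset 4 + 1 + 2 = 7 and occupies 4 bytes.
Bytes at offsets 7..10: 66 56 96 9F.
In big-endian order the high byte comes first in memory.
The bytes are already most-significant first: 0x6656969F.
0x6656969F = 1716950687.

1716950687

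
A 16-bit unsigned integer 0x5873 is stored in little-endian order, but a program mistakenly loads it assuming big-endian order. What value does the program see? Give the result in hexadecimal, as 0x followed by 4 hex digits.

0x7358

Stored little-endian, the bytes at ascending addresses are 73 58.
Read back as big-endian, the last byte is least significant, giving 0x7358.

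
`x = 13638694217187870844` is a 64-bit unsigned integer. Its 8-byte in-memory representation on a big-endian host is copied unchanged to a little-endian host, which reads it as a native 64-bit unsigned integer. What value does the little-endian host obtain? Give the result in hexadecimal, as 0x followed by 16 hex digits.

0x7C48A82F216046BD

13638694217187870844 in 64-bit hexadecimal is 0xBD4660212FA8487C.
Stored big-endian, the bytes at ascending addresses are BD 46 60 21 2F A8 48 7C.
Read back as little-endian, the first byte is least significant, giving 0x7C48A82F216046BD.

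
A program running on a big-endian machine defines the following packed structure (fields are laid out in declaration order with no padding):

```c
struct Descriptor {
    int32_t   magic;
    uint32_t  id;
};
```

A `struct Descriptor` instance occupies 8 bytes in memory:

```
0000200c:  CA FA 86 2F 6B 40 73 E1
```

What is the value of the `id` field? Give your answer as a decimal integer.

`id` follows `magic` (4 bytes), so it starts at byte offset 4 and occupies 4 bytes.
Bytes at offsets 4..7: 6B 40 73 E1.
Big-endian stores the most-significant byte at the lowest address.
The bytes are already most-significant first: 0x6B4073E1.
0x6B4073E1 = 1799386081.

1799386081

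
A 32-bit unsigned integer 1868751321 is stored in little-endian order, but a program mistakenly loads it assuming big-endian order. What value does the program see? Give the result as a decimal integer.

3655426671

1868751321 in 32-bit hexadecimal is 0x6F62E1D9.
Stored little-endian, the bytes at ascending addresses are D9 E1 62 6F.
Read back as big-endian, the last byte is least significant, giving 0xD9E1626F.
0xD9E1626F = 3655426671.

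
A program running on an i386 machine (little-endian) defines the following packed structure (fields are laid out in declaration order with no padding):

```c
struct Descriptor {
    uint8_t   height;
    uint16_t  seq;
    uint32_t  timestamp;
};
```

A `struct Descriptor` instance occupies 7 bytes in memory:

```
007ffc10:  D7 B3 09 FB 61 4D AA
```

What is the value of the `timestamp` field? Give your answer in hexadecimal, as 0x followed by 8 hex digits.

0xAA4D61FB

`timestamp` follows `height` (1 B), `seq` (2 B), so it starts at offset 1 + 2 = 3 and occupies 4 bytes.
Bytes at offsets 3..6: FB 61 4D AA.
In little-endian order the low byte comes first in memory.
Reassemble most-significant byte first: AA 4D 61 FB → 0xAA4D61FB.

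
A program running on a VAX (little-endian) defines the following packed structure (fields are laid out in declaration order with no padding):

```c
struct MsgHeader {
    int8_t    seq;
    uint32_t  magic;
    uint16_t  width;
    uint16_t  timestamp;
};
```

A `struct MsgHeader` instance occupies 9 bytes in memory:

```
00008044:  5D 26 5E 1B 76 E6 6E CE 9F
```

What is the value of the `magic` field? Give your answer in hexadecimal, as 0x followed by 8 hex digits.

`magic` follows `seq` (1 byte), so it starts at byte offset 1 and occupies 4 bytes.
Bytes at offsets 1..4: 26 5E 1B 76.
In little-endian order the low byte comes first in memory.
Reassemble most-significant byte first: 76 1B 5E 26 → 0x761B5E26.

0x761B5E26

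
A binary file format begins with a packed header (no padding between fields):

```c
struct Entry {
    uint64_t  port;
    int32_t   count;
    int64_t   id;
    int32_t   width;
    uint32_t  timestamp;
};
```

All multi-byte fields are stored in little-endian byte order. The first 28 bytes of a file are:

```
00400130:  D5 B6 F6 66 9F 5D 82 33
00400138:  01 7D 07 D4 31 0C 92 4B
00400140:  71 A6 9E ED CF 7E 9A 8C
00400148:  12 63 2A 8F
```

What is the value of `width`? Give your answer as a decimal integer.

`width` follows `port` (8 B), `count` (4 B), `id` (8 B), so it starts at offset 8 + 4 + 8 = 20 and occupies 4 bytes.
Bytes at offsets 20..23: CF 7E 9A 8C.
In little-endian order the low byte comes first in memory.
Reassemble most-significant byte first: 8C 9A 7E CF → 0x8C9A7ECF.
Top bit is set, so as a signed 32-bit value this is 0x8C9A7ECF − 2^32 = -1936032049.

-1936032049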